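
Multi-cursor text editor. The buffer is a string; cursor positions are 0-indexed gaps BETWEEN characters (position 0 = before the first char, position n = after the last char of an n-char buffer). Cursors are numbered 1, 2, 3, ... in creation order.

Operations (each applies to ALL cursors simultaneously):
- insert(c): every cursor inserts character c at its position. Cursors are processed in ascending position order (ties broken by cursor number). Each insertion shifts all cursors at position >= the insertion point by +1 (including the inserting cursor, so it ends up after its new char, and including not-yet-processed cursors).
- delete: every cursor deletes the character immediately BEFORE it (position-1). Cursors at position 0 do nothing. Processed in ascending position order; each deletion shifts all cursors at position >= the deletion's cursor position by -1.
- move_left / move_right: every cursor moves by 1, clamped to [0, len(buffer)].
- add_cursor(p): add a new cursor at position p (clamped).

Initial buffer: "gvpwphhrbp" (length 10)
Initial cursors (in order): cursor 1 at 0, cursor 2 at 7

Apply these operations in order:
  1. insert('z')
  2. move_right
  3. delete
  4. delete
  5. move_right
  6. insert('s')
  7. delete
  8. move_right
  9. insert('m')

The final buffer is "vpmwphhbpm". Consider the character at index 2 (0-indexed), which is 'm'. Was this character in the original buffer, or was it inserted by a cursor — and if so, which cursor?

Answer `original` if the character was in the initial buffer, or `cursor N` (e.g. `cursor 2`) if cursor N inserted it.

After op 1 (insert('z')): buffer="zgvpwphhzrbp" (len 12), cursors c1@1 c2@9, authorship 1.......2...
After op 2 (move_right): buffer="zgvpwphhzrbp" (len 12), cursors c1@2 c2@10, authorship 1.......2...
After op 3 (delete): buffer="zvpwphhzbp" (len 10), cursors c1@1 c2@8, authorship 1......2..
After op 4 (delete): buffer="vpwphhbp" (len 8), cursors c1@0 c2@6, authorship ........
After op 5 (move_right): buffer="vpwphhbp" (len 8), cursors c1@1 c2@7, authorship ........
After op 6 (insert('s')): buffer="vspwphhbsp" (len 10), cursors c1@2 c2@9, authorship .1......2.
After op 7 (delete): buffer="vpwphhbp" (len 8), cursors c1@1 c2@7, authorship ........
After op 8 (move_right): buffer="vpwphhbp" (len 8), cursors c1@2 c2@8, authorship ........
After op 9 (insert('m')): buffer="vpmwphhbpm" (len 10), cursors c1@3 c2@10, authorship ..1......2
Authorship (.=original, N=cursor N): . . 1 . . . . . . 2
Index 2: author = 1

Answer: cursor 1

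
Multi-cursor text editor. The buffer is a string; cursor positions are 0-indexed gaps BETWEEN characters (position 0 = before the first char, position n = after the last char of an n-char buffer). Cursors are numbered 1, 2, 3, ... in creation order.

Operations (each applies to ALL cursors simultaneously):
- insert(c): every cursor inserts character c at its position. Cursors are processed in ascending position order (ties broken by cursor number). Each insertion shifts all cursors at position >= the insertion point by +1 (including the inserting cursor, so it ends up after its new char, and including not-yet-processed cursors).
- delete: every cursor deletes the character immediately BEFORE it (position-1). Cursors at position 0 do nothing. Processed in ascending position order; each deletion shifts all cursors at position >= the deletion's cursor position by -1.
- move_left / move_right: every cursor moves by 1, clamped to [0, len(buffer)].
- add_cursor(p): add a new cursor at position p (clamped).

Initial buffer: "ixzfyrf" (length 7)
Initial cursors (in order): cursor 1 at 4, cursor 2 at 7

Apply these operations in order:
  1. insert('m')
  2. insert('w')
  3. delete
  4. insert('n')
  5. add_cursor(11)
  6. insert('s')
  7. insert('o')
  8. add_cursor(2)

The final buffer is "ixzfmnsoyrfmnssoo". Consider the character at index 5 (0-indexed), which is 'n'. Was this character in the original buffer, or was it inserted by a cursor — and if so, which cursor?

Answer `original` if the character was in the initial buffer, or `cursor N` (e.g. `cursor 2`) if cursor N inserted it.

Answer: cursor 1

Derivation:
After op 1 (insert('m')): buffer="ixzfmyrfm" (len 9), cursors c1@5 c2@9, authorship ....1...2
After op 2 (insert('w')): buffer="ixzfmwyrfmw" (len 11), cursors c1@6 c2@11, authorship ....11...22
After op 3 (delete): buffer="ixzfmyrfm" (len 9), cursors c1@5 c2@9, authorship ....1...2
After op 4 (insert('n')): buffer="ixzfmnyrfmn" (len 11), cursors c1@6 c2@11, authorship ....11...22
After op 5 (add_cursor(11)): buffer="ixzfmnyrfmn" (len 11), cursors c1@6 c2@11 c3@11, authorship ....11...22
After op 6 (insert('s')): buffer="ixzfmnsyrfmnss" (len 14), cursors c1@7 c2@14 c3@14, authorship ....111...2223
After op 7 (insert('o')): buffer="ixzfmnsoyrfmnssoo" (len 17), cursors c1@8 c2@17 c3@17, authorship ....1111...222323
After op 8 (add_cursor(2)): buffer="ixzfmnsoyrfmnssoo" (len 17), cursors c4@2 c1@8 c2@17 c3@17, authorship ....1111...222323
Authorship (.=original, N=cursor N): . . . . 1 1 1 1 . . . 2 2 2 3 2 3
Index 5: author = 1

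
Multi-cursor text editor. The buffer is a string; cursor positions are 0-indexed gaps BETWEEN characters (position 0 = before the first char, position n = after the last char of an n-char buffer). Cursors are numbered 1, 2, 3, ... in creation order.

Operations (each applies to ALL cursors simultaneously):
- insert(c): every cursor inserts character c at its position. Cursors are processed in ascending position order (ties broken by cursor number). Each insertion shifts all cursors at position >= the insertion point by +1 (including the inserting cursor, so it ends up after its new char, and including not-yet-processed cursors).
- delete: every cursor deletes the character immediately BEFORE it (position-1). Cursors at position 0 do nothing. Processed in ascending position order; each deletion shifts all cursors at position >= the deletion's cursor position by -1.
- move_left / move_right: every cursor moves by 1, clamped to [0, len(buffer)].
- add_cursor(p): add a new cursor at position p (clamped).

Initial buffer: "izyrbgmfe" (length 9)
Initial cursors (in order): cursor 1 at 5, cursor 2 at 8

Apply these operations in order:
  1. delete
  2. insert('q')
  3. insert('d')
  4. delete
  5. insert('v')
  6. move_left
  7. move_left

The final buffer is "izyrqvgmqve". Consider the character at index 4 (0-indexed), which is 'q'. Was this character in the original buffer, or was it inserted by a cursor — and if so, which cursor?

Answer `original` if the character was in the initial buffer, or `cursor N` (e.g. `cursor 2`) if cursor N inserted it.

After op 1 (delete): buffer="izyrgme" (len 7), cursors c1@4 c2@6, authorship .......
After op 2 (insert('q')): buffer="izyrqgmqe" (len 9), cursors c1@5 c2@8, authorship ....1..2.
After op 3 (insert('d')): buffer="izyrqdgmqde" (len 11), cursors c1@6 c2@10, authorship ....11..22.
After op 4 (delete): buffer="izyrqgmqe" (len 9), cursors c1@5 c2@8, authorship ....1..2.
After op 5 (insert('v')): buffer="izyrqvgmqve" (len 11), cursors c1@6 c2@10, authorship ....11..22.
After op 6 (move_left): buffer="izyrqvgmqve" (len 11), cursors c1@5 c2@9, authorship ....11..22.
After op 7 (move_left): buffer="izyrqvgmqve" (len 11), cursors c1@4 c2@8, authorship ....11..22.
Authorship (.=original, N=cursor N): . . . . 1 1 . . 2 2 .
Index 4: author = 1

Answer: cursor 1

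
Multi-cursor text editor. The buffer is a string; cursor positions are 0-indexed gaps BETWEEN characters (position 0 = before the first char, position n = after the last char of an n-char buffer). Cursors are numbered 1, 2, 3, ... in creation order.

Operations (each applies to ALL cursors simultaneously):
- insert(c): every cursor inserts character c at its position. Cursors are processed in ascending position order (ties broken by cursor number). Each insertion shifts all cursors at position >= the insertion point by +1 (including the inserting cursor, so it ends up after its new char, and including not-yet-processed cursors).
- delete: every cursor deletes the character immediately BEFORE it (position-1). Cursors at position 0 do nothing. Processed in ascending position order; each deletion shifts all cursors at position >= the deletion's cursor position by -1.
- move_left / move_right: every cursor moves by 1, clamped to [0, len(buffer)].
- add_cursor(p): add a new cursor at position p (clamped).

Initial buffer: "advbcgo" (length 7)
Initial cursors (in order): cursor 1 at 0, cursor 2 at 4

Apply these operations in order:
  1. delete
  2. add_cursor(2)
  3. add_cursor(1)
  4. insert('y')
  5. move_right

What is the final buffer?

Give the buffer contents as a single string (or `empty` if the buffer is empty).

After op 1 (delete): buffer="advcgo" (len 6), cursors c1@0 c2@3, authorship ......
After op 2 (add_cursor(2)): buffer="advcgo" (len 6), cursors c1@0 c3@2 c2@3, authorship ......
After op 3 (add_cursor(1)): buffer="advcgo" (len 6), cursors c1@0 c4@1 c3@2 c2@3, authorship ......
After op 4 (insert('y')): buffer="yaydyvycgo" (len 10), cursors c1@1 c4@3 c3@5 c2@7, authorship 1.4.3.2...
After op 5 (move_right): buffer="yaydyvycgo" (len 10), cursors c1@2 c4@4 c3@6 c2@8, authorship 1.4.3.2...

Answer: yaydyvycgo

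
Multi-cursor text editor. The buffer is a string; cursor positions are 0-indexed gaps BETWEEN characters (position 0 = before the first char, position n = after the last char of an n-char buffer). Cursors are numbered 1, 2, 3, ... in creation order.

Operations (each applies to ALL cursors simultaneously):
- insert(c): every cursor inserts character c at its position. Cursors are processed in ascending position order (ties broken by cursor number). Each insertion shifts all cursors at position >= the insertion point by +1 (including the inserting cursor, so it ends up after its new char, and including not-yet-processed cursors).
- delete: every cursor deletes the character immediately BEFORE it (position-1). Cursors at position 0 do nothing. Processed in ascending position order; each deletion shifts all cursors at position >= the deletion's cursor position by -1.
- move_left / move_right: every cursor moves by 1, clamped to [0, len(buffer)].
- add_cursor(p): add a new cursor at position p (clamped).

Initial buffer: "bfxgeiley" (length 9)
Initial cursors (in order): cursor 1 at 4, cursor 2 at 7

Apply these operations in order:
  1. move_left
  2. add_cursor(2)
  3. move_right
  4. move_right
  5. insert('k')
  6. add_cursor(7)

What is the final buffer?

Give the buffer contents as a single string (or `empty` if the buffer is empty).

After op 1 (move_left): buffer="bfxgeiley" (len 9), cursors c1@3 c2@6, authorship .........
After op 2 (add_cursor(2)): buffer="bfxgeiley" (len 9), cursors c3@2 c1@3 c2@6, authorship .........
After op 3 (move_right): buffer="bfxgeiley" (len 9), cursors c3@3 c1@4 c2@7, authorship .........
After op 4 (move_right): buffer="bfxgeiley" (len 9), cursors c3@4 c1@5 c2@8, authorship .........
After op 5 (insert('k')): buffer="bfxgkekileky" (len 12), cursors c3@5 c1@7 c2@11, authorship ....3.1...2.
After op 6 (add_cursor(7)): buffer="bfxgkekileky" (len 12), cursors c3@5 c1@7 c4@7 c2@11, authorship ....3.1...2.

Answer: bfxgkekileky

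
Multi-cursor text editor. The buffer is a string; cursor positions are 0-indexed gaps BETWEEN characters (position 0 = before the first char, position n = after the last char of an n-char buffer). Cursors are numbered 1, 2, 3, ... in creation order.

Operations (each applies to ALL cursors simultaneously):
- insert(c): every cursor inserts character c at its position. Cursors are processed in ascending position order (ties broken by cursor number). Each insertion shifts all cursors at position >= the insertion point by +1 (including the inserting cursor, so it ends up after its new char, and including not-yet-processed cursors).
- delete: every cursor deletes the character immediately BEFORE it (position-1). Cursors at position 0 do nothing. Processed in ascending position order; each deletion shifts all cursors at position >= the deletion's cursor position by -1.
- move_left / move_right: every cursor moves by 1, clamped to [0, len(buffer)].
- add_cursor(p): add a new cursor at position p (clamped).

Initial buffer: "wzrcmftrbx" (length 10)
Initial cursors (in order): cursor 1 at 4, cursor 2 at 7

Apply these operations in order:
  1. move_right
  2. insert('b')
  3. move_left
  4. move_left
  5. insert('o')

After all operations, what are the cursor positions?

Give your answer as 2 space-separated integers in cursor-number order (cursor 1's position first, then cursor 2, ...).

After op 1 (move_right): buffer="wzrcmftrbx" (len 10), cursors c1@5 c2@8, authorship ..........
After op 2 (insert('b')): buffer="wzrcmbftrbbx" (len 12), cursors c1@6 c2@10, authorship .....1...2..
After op 3 (move_left): buffer="wzrcmbftrbbx" (len 12), cursors c1@5 c2@9, authorship .....1...2..
After op 4 (move_left): buffer="wzrcmbftrbbx" (len 12), cursors c1@4 c2@8, authorship .....1...2..
After op 5 (insert('o')): buffer="wzrcombftorbbx" (len 14), cursors c1@5 c2@10, authorship ....1.1..2.2..

Answer: 5 10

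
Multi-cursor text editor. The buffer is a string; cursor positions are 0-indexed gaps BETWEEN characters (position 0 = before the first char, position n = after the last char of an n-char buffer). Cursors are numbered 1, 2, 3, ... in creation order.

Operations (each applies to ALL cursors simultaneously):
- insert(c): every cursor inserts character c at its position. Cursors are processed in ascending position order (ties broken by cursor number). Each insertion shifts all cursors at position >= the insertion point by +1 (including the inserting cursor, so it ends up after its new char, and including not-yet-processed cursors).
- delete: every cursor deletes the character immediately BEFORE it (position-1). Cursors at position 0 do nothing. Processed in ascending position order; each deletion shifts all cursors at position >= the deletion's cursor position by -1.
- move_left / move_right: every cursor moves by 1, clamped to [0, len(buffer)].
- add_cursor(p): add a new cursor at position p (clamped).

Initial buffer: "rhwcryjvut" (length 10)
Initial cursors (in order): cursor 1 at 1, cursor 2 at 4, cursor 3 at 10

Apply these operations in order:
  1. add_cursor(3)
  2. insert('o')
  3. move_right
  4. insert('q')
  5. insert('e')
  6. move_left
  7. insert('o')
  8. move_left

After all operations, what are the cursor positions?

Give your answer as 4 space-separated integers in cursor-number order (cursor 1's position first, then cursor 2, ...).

Answer: 4 15 24 10

Derivation:
After op 1 (add_cursor(3)): buffer="rhwcryjvut" (len 10), cursors c1@1 c4@3 c2@4 c3@10, authorship ..........
After op 2 (insert('o')): buffer="rohwocoryjvuto" (len 14), cursors c1@2 c4@5 c2@7 c3@14, authorship .1..4.2......3
After op 3 (move_right): buffer="rohwocoryjvuto" (len 14), cursors c1@3 c4@6 c2@8 c3@14, authorship .1..4.2......3
After op 4 (insert('q')): buffer="rohqwocqorqyjvutoq" (len 18), cursors c1@4 c4@8 c2@11 c3@18, authorship .1.1.4.42.2.....33
After op 5 (insert('e')): buffer="rohqewocqeorqeyjvutoqe" (len 22), cursors c1@5 c4@10 c2@14 c3@22, authorship .1.11.4.442.22.....333
After op 6 (move_left): buffer="rohqewocqeorqeyjvutoqe" (len 22), cursors c1@4 c4@9 c2@13 c3@21, authorship .1.11.4.442.22.....333
After op 7 (insert('o')): buffer="rohqoewocqoeorqoeyjvutoqoe" (len 26), cursors c1@5 c4@11 c2@16 c3@25, authorship .1.111.4.4442.222.....3333
After op 8 (move_left): buffer="rohqoewocqoeorqoeyjvutoqoe" (len 26), cursors c1@4 c4@10 c2@15 c3@24, authorship .1.111.4.4442.222.....3333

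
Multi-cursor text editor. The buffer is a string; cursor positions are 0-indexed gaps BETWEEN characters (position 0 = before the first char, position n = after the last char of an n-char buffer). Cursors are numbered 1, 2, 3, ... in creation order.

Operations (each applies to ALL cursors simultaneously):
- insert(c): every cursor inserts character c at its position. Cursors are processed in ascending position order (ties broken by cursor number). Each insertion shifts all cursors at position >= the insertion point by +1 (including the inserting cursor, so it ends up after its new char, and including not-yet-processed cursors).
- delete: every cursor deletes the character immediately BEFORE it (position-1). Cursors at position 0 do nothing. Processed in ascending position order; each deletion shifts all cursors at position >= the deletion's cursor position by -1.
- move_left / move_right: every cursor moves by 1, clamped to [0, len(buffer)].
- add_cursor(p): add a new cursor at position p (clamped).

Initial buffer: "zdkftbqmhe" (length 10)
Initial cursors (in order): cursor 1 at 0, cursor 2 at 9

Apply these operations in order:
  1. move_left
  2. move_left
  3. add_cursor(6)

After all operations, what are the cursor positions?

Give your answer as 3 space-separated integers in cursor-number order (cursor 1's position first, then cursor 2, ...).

After op 1 (move_left): buffer="zdkftbqmhe" (len 10), cursors c1@0 c2@8, authorship ..........
After op 2 (move_left): buffer="zdkftbqmhe" (len 10), cursors c1@0 c2@7, authorship ..........
After op 3 (add_cursor(6)): buffer="zdkftbqmhe" (len 10), cursors c1@0 c3@6 c2@7, authorship ..........

Answer: 0 7 6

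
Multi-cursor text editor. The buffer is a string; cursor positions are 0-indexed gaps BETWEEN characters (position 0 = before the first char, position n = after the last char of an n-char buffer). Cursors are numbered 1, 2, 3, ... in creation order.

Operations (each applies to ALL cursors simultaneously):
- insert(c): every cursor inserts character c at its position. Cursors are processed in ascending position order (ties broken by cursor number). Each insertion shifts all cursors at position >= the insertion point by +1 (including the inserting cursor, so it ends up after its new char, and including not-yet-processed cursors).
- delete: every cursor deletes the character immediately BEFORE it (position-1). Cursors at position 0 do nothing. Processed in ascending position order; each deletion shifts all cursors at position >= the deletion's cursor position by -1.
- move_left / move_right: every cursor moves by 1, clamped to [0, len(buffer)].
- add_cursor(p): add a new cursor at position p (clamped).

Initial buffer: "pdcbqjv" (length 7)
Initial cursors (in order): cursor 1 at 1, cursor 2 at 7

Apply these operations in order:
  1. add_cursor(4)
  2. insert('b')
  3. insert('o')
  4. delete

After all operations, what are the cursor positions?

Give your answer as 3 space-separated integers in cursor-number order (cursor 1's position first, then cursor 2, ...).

After op 1 (add_cursor(4)): buffer="pdcbqjv" (len 7), cursors c1@1 c3@4 c2@7, authorship .......
After op 2 (insert('b')): buffer="pbdcbbqjvb" (len 10), cursors c1@2 c3@6 c2@10, authorship .1...3...2
After op 3 (insert('o')): buffer="pbodcbboqjvbo" (len 13), cursors c1@3 c3@8 c2@13, authorship .11...33...22
After op 4 (delete): buffer="pbdcbbqjvb" (len 10), cursors c1@2 c3@6 c2@10, authorship .1...3...2

Answer: 2 10 6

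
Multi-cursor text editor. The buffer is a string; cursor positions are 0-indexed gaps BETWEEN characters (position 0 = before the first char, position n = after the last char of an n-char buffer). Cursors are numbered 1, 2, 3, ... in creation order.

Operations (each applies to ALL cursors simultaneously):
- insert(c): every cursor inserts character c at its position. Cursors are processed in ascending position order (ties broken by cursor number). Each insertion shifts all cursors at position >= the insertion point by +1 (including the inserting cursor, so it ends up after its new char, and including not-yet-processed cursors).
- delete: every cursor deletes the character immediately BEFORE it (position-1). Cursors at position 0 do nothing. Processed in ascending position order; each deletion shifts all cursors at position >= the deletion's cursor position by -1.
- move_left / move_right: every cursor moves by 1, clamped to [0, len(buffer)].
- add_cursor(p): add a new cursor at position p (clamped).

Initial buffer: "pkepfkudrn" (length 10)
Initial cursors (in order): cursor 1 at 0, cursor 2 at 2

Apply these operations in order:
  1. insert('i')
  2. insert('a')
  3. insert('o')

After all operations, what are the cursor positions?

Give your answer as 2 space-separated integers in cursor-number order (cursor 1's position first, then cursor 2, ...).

Answer: 3 8

Derivation:
After op 1 (insert('i')): buffer="ipkiepfkudrn" (len 12), cursors c1@1 c2@4, authorship 1..2........
After op 2 (insert('a')): buffer="iapkiaepfkudrn" (len 14), cursors c1@2 c2@6, authorship 11..22........
After op 3 (insert('o')): buffer="iaopkiaoepfkudrn" (len 16), cursors c1@3 c2@8, authorship 111..222........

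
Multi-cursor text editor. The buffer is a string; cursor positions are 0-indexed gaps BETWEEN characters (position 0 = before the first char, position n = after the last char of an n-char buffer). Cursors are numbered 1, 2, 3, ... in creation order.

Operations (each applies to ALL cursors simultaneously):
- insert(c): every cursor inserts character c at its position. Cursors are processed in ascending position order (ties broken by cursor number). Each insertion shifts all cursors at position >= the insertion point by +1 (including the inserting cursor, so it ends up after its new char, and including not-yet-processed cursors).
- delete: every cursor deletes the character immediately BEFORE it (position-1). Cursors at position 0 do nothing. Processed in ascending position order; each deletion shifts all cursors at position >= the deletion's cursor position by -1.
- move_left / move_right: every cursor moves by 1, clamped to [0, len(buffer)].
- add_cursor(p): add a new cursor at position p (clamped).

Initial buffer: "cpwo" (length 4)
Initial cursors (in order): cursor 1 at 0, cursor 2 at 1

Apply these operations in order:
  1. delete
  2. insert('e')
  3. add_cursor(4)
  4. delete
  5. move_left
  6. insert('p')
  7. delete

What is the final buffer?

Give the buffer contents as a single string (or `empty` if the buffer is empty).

Answer: po

Derivation:
After op 1 (delete): buffer="pwo" (len 3), cursors c1@0 c2@0, authorship ...
After op 2 (insert('e')): buffer="eepwo" (len 5), cursors c1@2 c2@2, authorship 12...
After op 3 (add_cursor(4)): buffer="eepwo" (len 5), cursors c1@2 c2@2 c3@4, authorship 12...
After op 4 (delete): buffer="po" (len 2), cursors c1@0 c2@0 c3@1, authorship ..
After op 5 (move_left): buffer="po" (len 2), cursors c1@0 c2@0 c3@0, authorship ..
After op 6 (insert('p')): buffer="ppppo" (len 5), cursors c1@3 c2@3 c3@3, authorship 123..
After op 7 (delete): buffer="po" (len 2), cursors c1@0 c2@0 c3@0, authorship ..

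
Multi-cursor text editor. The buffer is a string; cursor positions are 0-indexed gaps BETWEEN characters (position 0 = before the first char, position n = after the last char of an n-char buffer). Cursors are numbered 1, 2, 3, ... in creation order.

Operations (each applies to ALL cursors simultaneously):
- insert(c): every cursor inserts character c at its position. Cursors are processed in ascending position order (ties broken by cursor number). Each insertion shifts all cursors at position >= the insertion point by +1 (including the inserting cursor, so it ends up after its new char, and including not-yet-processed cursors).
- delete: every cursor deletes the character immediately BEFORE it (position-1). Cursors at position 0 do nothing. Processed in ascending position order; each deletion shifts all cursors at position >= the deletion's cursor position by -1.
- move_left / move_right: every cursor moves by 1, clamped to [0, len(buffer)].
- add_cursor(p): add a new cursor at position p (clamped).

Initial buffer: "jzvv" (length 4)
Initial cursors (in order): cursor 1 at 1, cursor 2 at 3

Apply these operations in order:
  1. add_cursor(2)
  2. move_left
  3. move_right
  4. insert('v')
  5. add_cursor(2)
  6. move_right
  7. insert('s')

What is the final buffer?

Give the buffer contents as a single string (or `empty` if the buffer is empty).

Answer: jvzssvvsvvs

Derivation:
After op 1 (add_cursor(2)): buffer="jzvv" (len 4), cursors c1@1 c3@2 c2@3, authorship ....
After op 2 (move_left): buffer="jzvv" (len 4), cursors c1@0 c3@1 c2@2, authorship ....
After op 3 (move_right): buffer="jzvv" (len 4), cursors c1@1 c3@2 c2@3, authorship ....
After op 4 (insert('v')): buffer="jvzvvvv" (len 7), cursors c1@2 c3@4 c2@6, authorship .1.3.2.
After op 5 (add_cursor(2)): buffer="jvzvvvv" (len 7), cursors c1@2 c4@2 c3@4 c2@6, authorship .1.3.2.
After op 6 (move_right): buffer="jvzvvvv" (len 7), cursors c1@3 c4@3 c3@5 c2@7, authorship .1.3.2.
After op 7 (insert('s')): buffer="jvzssvvsvvs" (len 11), cursors c1@5 c4@5 c3@8 c2@11, authorship .1.143.32.2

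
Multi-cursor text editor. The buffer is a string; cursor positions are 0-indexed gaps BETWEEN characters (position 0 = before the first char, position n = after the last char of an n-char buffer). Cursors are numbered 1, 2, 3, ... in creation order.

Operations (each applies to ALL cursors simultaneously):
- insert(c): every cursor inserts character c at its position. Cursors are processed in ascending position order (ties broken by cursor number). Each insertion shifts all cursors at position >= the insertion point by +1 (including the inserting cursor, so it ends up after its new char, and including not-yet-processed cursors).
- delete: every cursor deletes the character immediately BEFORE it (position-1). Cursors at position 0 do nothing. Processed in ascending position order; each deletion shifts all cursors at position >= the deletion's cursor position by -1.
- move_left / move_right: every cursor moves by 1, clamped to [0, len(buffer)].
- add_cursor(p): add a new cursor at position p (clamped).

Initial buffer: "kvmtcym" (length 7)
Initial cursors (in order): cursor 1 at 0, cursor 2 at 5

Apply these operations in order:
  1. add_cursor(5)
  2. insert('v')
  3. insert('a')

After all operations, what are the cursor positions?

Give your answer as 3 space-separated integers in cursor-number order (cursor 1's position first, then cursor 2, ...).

After op 1 (add_cursor(5)): buffer="kvmtcym" (len 7), cursors c1@0 c2@5 c3@5, authorship .......
After op 2 (insert('v')): buffer="vkvmtcvvym" (len 10), cursors c1@1 c2@8 c3@8, authorship 1.....23..
After op 3 (insert('a')): buffer="vakvmtcvvaaym" (len 13), cursors c1@2 c2@11 c3@11, authorship 11.....2323..

Answer: 2 11 11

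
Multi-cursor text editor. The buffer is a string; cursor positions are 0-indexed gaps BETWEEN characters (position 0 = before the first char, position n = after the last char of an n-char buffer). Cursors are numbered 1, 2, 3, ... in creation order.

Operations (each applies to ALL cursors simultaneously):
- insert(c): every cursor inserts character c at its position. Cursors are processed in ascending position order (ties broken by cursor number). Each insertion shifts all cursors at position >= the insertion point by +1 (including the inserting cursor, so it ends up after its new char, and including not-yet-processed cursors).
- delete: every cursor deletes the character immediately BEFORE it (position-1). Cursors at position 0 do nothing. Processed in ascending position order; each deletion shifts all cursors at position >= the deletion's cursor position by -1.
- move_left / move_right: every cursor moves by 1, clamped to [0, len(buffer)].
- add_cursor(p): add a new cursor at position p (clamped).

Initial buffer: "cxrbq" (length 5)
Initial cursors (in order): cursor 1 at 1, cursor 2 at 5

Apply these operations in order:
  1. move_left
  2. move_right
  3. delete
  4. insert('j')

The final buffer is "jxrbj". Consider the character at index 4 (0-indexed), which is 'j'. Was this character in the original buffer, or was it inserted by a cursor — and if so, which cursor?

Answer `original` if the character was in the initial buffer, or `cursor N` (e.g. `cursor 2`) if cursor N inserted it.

After op 1 (move_left): buffer="cxrbq" (len 5), cursors c1@0 c2@4, authorship .....
After op 2 (move_right): buffer="cxrbq" (len 5), cursors c1@1 c2@5, authorship .....
After op 3 (delete): buffer="xrb" (len 3), cursors c1@0 c2@3, authorship ...
After op 4 (insert('j')): buffer="jxrbj" (len 5), cursors c1@1 c2@5, authorship 1...2
Authorship (.=original, N=cursor N): 1 . . . 2
Index 4: author = 2

Answer: cursor 2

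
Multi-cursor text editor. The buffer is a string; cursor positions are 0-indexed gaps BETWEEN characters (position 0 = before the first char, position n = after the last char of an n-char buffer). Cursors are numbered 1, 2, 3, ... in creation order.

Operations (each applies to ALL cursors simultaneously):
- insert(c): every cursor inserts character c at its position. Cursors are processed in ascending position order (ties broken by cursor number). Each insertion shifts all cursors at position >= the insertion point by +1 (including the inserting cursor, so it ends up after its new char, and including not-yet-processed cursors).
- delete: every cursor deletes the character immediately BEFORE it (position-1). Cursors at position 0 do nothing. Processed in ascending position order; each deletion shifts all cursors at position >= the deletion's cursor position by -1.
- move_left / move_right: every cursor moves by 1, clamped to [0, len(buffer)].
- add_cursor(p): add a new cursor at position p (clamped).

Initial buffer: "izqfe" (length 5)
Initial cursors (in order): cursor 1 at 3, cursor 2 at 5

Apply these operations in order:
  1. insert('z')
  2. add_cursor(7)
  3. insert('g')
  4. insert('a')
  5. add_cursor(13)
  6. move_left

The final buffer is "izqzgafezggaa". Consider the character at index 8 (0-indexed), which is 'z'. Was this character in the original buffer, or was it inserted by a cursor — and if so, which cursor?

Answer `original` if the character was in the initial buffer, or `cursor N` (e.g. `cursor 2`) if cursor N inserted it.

Answer: cursor 2

Derivation:
After op 1 (insert('z')): buffer="izqzfez" (len 7), cursors c1@4 c2@7, authorship ...1..2
After op 2 (add_cursor(7)): buffer="izqzfez" (len 7), cursors c1@4 c2@7 c3@7, authorship ...1..2
After op 3 (insert('g')): buffer="izqzgfezgg" (len 10), cursors c1@5 c2@10 c3@10, authorship ...11..223
After op 4 (insert('a')): buffer="izqzgafezggaa" (len 13), cursors c1@6 c2@13 c3@13, authorship ...111..22323
After op 5 (add_cursor(13)): buffer="izqzgafezggaa" (len 13), cursors c1@6 c2@13 c3@13 c4@13, authorship ...111..22323
After op 6 (move_left): buffer="izqzgafezggaa" (len 13), cursors c1@5 c2@12 c3@12 c4@12, authorship ...111..22323
Authorship (.=original, N=cursor N): . . . 1 1 1 . . 2 2 3 2 3
Index 8: author = 2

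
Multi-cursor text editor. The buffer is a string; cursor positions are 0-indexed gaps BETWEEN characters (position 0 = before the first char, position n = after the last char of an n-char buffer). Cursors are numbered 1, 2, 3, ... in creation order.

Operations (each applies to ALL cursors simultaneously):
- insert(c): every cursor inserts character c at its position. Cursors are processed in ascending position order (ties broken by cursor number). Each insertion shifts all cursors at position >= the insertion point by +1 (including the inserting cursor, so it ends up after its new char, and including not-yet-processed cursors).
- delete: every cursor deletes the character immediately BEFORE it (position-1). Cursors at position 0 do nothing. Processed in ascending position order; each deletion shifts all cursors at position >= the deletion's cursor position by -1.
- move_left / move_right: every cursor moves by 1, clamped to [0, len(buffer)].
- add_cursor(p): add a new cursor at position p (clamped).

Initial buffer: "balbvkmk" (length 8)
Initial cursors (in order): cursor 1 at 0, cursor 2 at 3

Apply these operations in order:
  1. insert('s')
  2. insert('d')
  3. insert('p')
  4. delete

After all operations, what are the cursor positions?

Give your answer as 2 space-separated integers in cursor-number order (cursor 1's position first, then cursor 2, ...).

After op 1 (insert('s')): buffer="sbalsbvkmk" (len 10), cursors c1@1 c2@5, authorship 1...2.....
After op 2 (insert('d')): buffer="sdbalsdbvkmk" (len 12), cursors c1@2 c2@7, authorship 11...22.....
After op 3 (insert('p')): buffer="sdpbalsdpbvkmk" (len 14), cursors c1@3 c2@9, authorship 111...222.....
After op 4 (delete): buffer="sdbalsdbvkmk" (len 12), cursors c1@2 c2@7, authorship 11...22.....

Answer: 2 7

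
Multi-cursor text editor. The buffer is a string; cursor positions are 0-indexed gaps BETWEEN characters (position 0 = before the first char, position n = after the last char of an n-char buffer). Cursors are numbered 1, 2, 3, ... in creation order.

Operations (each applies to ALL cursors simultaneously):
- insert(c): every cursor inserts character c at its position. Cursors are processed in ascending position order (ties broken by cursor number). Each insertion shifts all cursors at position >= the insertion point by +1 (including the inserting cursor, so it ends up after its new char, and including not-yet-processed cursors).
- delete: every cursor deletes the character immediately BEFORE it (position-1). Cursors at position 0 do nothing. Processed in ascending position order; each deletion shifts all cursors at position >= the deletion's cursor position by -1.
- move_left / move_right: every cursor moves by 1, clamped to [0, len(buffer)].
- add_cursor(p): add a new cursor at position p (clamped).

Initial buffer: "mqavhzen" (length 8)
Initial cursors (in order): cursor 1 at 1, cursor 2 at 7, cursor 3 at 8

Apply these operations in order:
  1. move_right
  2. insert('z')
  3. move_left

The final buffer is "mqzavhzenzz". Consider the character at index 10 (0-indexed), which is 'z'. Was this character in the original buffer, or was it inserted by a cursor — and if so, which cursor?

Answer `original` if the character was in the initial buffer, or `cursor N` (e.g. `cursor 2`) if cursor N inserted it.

After op 1 (move_right): buffer="mqavhzen" (len 8), cursors c1@2 c2@8 c3@8, authorship ........
After op 2 (insert('z')): buffer="mqzavhzenzz" (len 11), cursors c1@3 c2@11 c3@11, authorship ..1......23
After op 3 (move_left): buffer="mqzavhzenzz" (len 11), cursors c1@2 c2@10 c3@10, authorship ..1......23
Authorship (.=original, N=cursor N): . . 1 . . . . . . 2 3
Index 10: author = 3

Answer: cursor 3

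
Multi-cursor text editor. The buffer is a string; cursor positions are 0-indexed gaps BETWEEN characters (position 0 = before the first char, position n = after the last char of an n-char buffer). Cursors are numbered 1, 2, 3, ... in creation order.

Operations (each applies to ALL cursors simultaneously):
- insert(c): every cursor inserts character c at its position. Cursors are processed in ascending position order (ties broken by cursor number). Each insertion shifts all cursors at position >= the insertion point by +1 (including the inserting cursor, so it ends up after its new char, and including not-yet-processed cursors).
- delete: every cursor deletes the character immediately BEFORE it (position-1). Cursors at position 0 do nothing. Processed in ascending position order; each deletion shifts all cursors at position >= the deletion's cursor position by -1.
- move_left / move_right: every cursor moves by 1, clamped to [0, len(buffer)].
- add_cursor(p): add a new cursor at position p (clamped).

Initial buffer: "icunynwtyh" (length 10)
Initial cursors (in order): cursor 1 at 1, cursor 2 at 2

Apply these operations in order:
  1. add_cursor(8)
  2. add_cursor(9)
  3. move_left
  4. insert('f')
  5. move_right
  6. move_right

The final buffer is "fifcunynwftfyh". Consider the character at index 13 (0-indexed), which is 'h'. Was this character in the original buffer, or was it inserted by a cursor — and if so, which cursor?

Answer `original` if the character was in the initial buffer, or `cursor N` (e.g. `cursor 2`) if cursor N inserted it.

After op 1 (add_cursor(8)): buffer="icunynwtyh" (len 10), cursors c1@1 c2@2 c3@8, authorship ..........
After op 2 (add_cursor(9)): buffer="icunynwtyh" (len 10), cursors c1@1 c2@2 c3@8 c4@9, authorship ..........
After op 3 (move_left): buffer="icunynwtyh" (len 10), cursors c1@0 c2@1 c3@7 c4@8, authorship ..........
After op 4 (insert('f')): buffer="fifcunynwftfyh" (len 14), cursors c1@1 c2@3 c3@10 c4@12, authorship 1.2......3.4..
After op 5 (move_right): buffer="fifcunynwftfyh" (len 14), cursors c1@2 c2@4 c3@11 c4@13, authorship 1.2......3.4..
After op 6 (move_right): buffer="fifcunynwftfyh" (len 14), cursors c1@3 c2@5 c3@12 c4@14, authorship 1.2......3.4..
Authorship (.=original, N=cursor N): 1 . 2 . . . . . . 3 . 4 . .
Index 13: author = original

Answer: original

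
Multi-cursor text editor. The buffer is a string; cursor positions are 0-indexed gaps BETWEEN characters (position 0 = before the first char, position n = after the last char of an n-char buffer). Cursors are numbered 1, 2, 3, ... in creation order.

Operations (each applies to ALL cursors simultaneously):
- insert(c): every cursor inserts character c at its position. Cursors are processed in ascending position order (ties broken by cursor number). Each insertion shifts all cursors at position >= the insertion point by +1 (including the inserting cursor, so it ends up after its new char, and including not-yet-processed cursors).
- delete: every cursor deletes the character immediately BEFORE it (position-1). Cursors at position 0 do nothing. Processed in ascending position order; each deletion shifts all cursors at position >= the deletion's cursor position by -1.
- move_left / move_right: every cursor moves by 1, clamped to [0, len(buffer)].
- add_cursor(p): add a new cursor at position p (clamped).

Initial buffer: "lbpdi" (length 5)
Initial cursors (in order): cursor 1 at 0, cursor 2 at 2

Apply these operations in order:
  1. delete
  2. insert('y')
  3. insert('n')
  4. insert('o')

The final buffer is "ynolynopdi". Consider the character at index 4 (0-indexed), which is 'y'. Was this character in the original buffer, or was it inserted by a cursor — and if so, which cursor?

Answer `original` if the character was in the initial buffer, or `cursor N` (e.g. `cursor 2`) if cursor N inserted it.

Answer: cursor 2

Derivation:
After op 1 (delete): buffer="lpdi" (len 4), cursors c1@0 c2@1, authorship ....
After op 2 (insert('y')): buffer="ylypdi" (len 6), cursors c1@1 c2@3, authorship 1.2...
After op 3 (insert('n')): buffer="ynlynpdi" (len 8), cursors c1@2 c2@5, authorship 11.22...
After op 4 (insert('o')): buffer="ynolynopdi" (len 10), cursors c1@3 c2@7, authorship 111.222...
Authorship (.=original, N=cursor N): 1 1 1 . 2 2 2 . . .
Index 4: author = 2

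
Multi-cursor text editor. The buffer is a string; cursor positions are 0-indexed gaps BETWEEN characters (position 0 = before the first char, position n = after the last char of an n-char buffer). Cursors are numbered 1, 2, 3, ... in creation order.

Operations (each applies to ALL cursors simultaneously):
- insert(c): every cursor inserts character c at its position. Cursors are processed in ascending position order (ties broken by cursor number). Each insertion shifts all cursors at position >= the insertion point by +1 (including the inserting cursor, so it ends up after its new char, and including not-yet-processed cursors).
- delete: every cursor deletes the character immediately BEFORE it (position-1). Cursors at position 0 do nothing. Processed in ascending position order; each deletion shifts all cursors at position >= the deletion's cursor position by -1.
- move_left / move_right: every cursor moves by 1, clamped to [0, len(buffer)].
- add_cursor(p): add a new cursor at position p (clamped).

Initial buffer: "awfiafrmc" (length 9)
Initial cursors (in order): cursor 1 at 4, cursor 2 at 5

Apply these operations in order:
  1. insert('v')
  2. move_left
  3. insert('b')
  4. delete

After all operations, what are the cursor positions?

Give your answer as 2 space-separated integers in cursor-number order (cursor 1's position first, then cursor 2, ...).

After op 1 (insert('v')): buffer="awfivavfrmc" (len 11), cursors c1@5 c2@7, authorship ....1.2....
After op 2 (move_left): buffer="awfivavfrmc" (len 11), cursors c1@4 c2@6, authorship ....1.2....
After op 3 (insert('b')): buffer="awfibvabvfrmc" (len 13), cursors c1@5 c2@8, authorship ....11.22....
After op 4 (delete): buffer="awfivavfrmc" (len 11), cursors c1@4 c2@6, authorship ....1.2....

Answer: 4 6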